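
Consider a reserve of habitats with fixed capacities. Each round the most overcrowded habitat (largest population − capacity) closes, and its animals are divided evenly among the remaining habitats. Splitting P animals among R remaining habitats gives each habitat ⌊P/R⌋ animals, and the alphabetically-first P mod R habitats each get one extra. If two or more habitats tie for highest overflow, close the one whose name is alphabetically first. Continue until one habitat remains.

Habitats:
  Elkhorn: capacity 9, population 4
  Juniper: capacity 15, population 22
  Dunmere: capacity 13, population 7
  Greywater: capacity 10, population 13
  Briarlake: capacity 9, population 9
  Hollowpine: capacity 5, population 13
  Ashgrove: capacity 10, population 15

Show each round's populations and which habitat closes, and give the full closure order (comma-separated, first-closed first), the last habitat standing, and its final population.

Round 1: Ashgrove=15 Briarlake=9 Dunmere=7 Elkhorn=4 Greywater=13 Hollowpine=13 Juniper=22 → close Hollowpine (overflow 8)
  13÷6 = 2 each, +1 to first 1
Round 2: Ashgrove=18 Briarlake=11 Dunmere=9 Elkhorn=6 Greywater=15 Juniper=24 → close Juniper (overflow 9)
  24÷5 = 4 each, +1 to first 4
Round 3: Ashgrove=23 Briarlake=16 Dunmere=14 Elkhorn=11 Greywater=19 → close Ashgrove (overflow 13)
  23÷4 = 5 each, +1 to first 3
Round 4: Briarlake=22 Dunmere=20 Elkhorn=17 Greywater=24 → close Greywater (overflow 14)
  24÷3 = 8 each, +1 to first 0
Round 5: Briarlake=30 Dunmere=28 Elkhorn=25 → close Briarlake (overflow 21)
  30÷2 = 15 each, +1 to first 0
Round 6: Dunmere=43 Elkhorn=40 → close Elkhorn (overflow 31)
  40÷1 = 40 each, +1 to first 0

Closure order: Hollowpine, Juniper, Ashgrove, Greywater, Briarlake, Elkhorn
Last habitat: Dunmere with 83 animals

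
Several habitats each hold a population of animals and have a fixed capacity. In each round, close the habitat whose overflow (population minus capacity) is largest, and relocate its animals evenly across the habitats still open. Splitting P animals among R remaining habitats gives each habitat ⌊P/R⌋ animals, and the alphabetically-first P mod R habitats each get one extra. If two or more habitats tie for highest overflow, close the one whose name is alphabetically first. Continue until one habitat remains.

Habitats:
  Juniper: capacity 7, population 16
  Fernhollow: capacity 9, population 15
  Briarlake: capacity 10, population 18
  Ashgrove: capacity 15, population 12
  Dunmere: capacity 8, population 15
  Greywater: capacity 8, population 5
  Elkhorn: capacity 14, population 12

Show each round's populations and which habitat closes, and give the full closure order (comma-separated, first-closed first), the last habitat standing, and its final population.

Round 1: Ashgrove=12 Briarlake=18 Dunmere=15 Elkhorn=12 Fernhollow=15 Greywater=5 Juniper=16 → close Juniper (overflow 9)
  16÷6 = 2 each, +1 to first 4
Round 2: Ashgrove=15 Briarlake=21 Dunmere=18 Elkhorn=15 Fernhollow=17 Greywater=7 → close Briarlake (overflow 11)
  21÷5 = 4 each, +1 to first 1
Round 3: Ashgrove=20 Dunmere=22 Elkhorn=19 Fernhollow=21 Greywater=11 → close Dunmere (overflow 14)
  22÷4 = 5 each, +1 to first 2
Round 4: Ashgrove=26 Elkhorn=25 Fernhollow=26 Greywater=16 → close Fernhollow (overflow 17)
  26÷3 = 8 each, +1 to first 2
Round 5: Ashgrove=35 Elkhorn=34 Greywater=24 → close Ashgrove (overflow 20)
  35÷2 = 17 each, +1 to first 1
Round 6: Elkhorn=52 Greywater=41 → close Elkhorn (overflow 38)
  52÷1 = 52 each, +1 to first 0

Closure order: Juniper, Briarlake, Dunmere, Fernhollow, Ashgrove, Elkhorn
Last habitat: Greywater with 93 animals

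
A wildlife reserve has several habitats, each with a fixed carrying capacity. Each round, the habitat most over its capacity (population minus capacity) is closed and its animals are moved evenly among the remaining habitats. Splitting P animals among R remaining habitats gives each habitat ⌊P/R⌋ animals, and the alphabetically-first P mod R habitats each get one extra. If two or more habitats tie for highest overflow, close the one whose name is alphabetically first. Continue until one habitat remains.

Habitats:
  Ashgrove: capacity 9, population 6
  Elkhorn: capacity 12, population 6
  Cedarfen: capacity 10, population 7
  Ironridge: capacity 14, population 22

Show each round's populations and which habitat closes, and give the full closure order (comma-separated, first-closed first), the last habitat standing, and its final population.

Closure order: Ironridge, Ashgrove, Cedarfen
Last habitat: Elkhorn with 41 animals

Round 1: Ashgrove=6 Cedarfen=7 Elkhorn=6 Ironridge=22 → close Ironridge (overflow 8)
  22÷3 = 7 each, +1 to first 1
Round 2: Ashgrove=14 Cedarfen=14 Elkhorn=13 → close Ashgrove (overflow 5)
  14÷2 = 7 each, +1 to first 0
Round 3: Cedarfen=21 Elkhorn=20 → close Cedarfen (overflow 11)
  21÷1 = 21 each, +1 to first 0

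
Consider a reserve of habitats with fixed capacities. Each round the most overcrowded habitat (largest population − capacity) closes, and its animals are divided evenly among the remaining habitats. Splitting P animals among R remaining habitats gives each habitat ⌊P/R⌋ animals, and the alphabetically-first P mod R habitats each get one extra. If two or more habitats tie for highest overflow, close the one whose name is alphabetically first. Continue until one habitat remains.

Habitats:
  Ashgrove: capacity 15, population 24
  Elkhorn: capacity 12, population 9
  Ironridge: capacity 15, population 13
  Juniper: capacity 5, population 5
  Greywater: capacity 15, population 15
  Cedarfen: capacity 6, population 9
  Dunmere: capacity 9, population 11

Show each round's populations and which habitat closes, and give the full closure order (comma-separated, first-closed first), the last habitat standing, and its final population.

Closure order: Ashgrove, Cedarfen, Dunmere, Greywater, Juniper, Elkhorn
Last habitat: Ironridge with 86 animals

Round 1: Ashgrove=24 Cedarfen=9 Dunmere=11 Elkhorn=9 Greywater=15 Ironridge=13 Juniper=5 → close Ashgrove (overflow 9)
  24÷6 = 4 each, +1 to first 0
Round 2: Cedarfen=13 Dunmere=15 Elkhorn=13 Greywater=19 Ironridge=17 Juniper=9 → close Cedarfen (overflow 7)
  13÷5 = 2 each, +1 to first 3
Round 3: Dunmere=18 Elkhorn=16 Greywater=22 Ironridge=19 Juniper=11 → close Dunmere (overflow 9)
  18÷4 = 4 each, +1 to first 2
Round 4: Elkhorn=21 Greywater=27 Ironridge=23 Juniper=15 → close Greywater (overflow 12)
  27÷3 = 9 each, +1 to first 0
Round 5: Elkhorn=30 Ironridge=32 Juniper=24 → close Juniper (overflow 19)
  24÷2 = 12 each, +1 to first 0
Round 6: Elkhorn=42 Ironridge=44 → close Elkhorn (overflow 30)
  42÷1 = 42 each, +1 to first 0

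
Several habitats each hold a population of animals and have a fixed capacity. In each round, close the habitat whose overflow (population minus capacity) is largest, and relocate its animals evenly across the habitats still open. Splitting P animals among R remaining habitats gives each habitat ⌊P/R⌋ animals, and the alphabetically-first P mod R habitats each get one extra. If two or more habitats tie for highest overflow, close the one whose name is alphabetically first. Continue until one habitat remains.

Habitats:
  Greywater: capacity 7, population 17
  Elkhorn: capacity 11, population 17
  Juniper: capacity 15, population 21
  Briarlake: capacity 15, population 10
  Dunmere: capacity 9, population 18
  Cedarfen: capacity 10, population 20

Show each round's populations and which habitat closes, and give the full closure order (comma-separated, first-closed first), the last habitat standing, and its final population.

Round 1: Briarlake=10 Cedarfen=20 Dunmere=18 Elkhorn=17 Greywater=17 Juniper=21 → close Cedarfen (overflow 10)
  20÷5 = 4 each, +1 to first 0
Round 2: Briarlake=14 Dunmere=22 Elkhorn=21 Greywater=21 Juniper=25 → close Greywater (overflow 14)
  21÷4 = 5 each, +1 to first 1
Round 3: Briarlake=20 Dunmere=27 Elkhorn=26 Juniper=30 → close Dunmere (overflow 18)
  27÷3 = 9 each, +1 to first 0
Round 4: Briarlake=29 Elkhorn=35 Juniper=39 → close Elkhorn (overflow 24)
  35÷2 = 17 each, +1 to first 1
Round 5: Briarlake=47 Juniper=56 → close Juniper (overflow 41)
  56÷1 = 56 each, +1 to first 0

Closure order: Cedarfen, Greywater, Dunmere, Elkhorn, Juniper
Last habitat: Briarlake with 103 animals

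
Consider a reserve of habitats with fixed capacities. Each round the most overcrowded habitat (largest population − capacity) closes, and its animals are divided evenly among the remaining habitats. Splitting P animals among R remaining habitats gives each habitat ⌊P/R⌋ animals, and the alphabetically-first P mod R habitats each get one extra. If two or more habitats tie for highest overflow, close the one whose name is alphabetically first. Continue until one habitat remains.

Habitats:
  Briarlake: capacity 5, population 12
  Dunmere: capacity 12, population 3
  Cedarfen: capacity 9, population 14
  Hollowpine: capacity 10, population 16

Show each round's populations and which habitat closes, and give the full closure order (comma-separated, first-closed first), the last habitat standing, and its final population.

Closure order: Briarlake, Hollowpine, Cedarfen
Last habitat: Dunmere with 45 animals

Round 1: Briarlake=12 Cedarfen=14 Dunmere=3 Hollowpine=16 → close Briarlake (overflow 7)
  12÷3 = 4 each, +1 to first 0
Round 2: Cedarfen=18 Dunmere=7 Hollowpine=20 → close Hollowpine (overflow 10)
  20÷2 = 10 each, +1 to first 0
Round 3: Cedarfen=28 Dunmere=17 → close Cedarfen (overflow 19)
  28÷1 = 28 each, +1 to first 0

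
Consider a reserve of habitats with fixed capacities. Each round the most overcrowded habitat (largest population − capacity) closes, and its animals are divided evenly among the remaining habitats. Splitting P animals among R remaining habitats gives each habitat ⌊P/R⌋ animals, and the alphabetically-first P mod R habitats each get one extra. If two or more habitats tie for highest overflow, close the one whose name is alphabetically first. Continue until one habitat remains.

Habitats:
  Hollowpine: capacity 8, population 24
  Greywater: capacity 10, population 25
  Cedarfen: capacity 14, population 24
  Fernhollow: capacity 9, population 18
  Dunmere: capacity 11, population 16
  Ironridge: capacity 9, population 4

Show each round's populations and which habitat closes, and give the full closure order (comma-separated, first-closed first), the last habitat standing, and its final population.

Closure order: Hollowpine, Greywater, Cedarfen, Fernhollow, Dunmere
Last habitat: Ironridge with 111 animals

Round 1: Cedarfen=24 Dunmere=16 Fernhollow=18 Greywater=25 Hollowpine=24 Ironridge=4 → close Hollowpine (overflow 16)
  24÷5 = 4 each, +1 to first 4
Round 2: Cedarfen=29 Dunmere=21 Fernhollow=23 Greywater=30 Ironridge=8 → close Greywater (overflow 20)
  30÷4 = 7 each, +1 to first 2
Round 3: Cedarfen=37 Dunmere=29 Fernhollow=30 Ironridge=15 → close Cedarfen (overflow 23)
  37÷3 = 12 each, +1 to first 1
Round 4: Dunmere=42 Fernhollow=42 Ironridge=27 → close Fernhollow (overflow 33)
  42÷2 = 21 each, +1 to first 0
Round 5: Dunmere=63 Ironridge=48 → close Dunmere (overflow 52)
  63÷1 = 63 each, +1 to first 0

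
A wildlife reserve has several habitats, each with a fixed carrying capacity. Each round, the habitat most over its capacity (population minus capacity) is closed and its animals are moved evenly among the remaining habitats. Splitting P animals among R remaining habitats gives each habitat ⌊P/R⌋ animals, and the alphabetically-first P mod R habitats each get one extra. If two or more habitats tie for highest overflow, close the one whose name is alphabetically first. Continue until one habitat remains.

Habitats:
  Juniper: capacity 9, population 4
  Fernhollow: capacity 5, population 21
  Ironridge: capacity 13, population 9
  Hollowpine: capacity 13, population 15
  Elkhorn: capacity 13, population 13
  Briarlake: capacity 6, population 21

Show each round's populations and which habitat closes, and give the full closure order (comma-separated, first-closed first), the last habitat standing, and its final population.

Round 1: Briarlake=21 Elkhorn=13 Fernhollow=21 Hollowpine=15 Ironridge=9 Juniper=4 → close Fernhollow (overflow 16)
  21÷5 = 4 each, +1 to first 1
Round 2: Briarlake=26 Elkhorn=17 Hollowpine=19 Ironridge=13 Juniper=8 → close Briarlake (overflow 20)
  26÷4 = 6 each, +1 to first 2
Round 3: Elkhorn=24 Hollowpine=26 Ironridge=19 Juniper=14 → close Hollowpine (overflow 13)
  26÷3 = 8 each, +1 to first 2
Round 4: Elkhorn=33 Ironridge=28 Juniper=22 → close Elkhorn (overflow 20)
  33÷2 = 16 each, +1 to first 1
Round 5: Ironridge=45 Juniper=38 → close Ironridge (overflow 32)
  45÷1 = 45 each, +1 to first 0

Closure order: Fernhollow, Briarlake, Hollowpine, Elkhorn, Ironridge
Last habitat: Juniper with 83 animals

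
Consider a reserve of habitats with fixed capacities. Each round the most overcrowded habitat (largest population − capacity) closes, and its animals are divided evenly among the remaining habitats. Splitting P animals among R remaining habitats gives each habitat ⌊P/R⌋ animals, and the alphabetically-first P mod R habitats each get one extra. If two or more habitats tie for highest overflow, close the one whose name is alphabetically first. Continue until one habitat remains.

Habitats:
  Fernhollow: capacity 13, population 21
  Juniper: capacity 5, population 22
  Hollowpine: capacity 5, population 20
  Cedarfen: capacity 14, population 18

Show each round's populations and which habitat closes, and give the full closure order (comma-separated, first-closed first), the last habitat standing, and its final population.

Closure order: Juniper, Hollowpine, Fernhollow
Last habitat: Cedarfen with 81 animals

Round 1: Cedarfen=18 Fernhollow=21 Hollowpine=20 Juniper=22 → close Juniper (overflow 17)
  22÷3 = 7 each, +1 to first 1
Round 2: Cedarfen=26 Fernhollow=28 Hollowpine=27 → close Hollowpine (overflow 22)
  27÷2 = 13 each, +1 to first 1
Round 3: Cedarfen=40 Fernhollow=41 → close Fernhollow (overflow 28)
  41÷1 = 41 each, +1 to first 0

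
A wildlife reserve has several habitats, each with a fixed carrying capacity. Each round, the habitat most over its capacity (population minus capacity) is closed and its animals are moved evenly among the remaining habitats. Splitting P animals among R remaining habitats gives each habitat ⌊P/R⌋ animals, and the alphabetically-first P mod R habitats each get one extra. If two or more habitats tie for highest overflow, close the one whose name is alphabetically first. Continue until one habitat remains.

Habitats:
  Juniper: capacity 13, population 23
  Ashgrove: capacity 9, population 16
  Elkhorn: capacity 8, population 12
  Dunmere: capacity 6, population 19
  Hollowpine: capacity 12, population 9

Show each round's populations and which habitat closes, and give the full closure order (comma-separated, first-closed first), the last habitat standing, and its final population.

Round 1: Ashgrove=16 Dunmere=19 Elkhorn=12 Hollowpine=9 Juniper=23 → close Dunmere (overflow 13)
  19÷4 = 4 each, +1 to first 3
Round 2: Ashgrove=21 Elkhorn=17 Hollowpine=14 Juniper=27 → close Juniper (overflow 14)
  27÷3 = 9 each, +1 to first 0
Round 3: Ashgrove=30 Elkhorn=26 Hollowpine=23 → close Ashgrove (overflow 21)
  30÷2 = 15 each, +1 to first 0
Round 4: Elkhorn=41 Hollowpine=38 → close Elkhorn (overflow 33)
  41÷1 = 41 each, +1 to first 0

Closure order: Dunmere, Juniper, Ashgrove, Elkhorn
Last habitat: Hollowpine with 79 animals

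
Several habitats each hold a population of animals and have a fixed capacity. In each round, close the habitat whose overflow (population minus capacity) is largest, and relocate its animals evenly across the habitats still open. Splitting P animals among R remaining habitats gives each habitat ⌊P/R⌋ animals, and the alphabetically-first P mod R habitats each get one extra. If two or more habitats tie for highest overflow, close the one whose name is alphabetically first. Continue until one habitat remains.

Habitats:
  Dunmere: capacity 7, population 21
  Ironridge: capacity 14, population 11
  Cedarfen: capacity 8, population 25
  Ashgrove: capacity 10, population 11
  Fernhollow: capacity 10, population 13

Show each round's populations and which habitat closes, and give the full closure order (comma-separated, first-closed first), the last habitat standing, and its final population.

Closure order: Cedarfen, Dunmere, Fernhollow, Ashgrove
Last habitat: Ironridge with 81 animals

Round 1: Ashgrove=11 Cedarfen=25 Dunmere=21 Fernhollow=13 Ironridge=11 → close Cedarfen (overflow 17)
  25÷4 = 6 each, +1 to first 1
Round 2: Ashgrove=18 Dunmere=27 Fernhollow=19 Ironridge=17 → close Dunmere (overflow 20)
  27÷3 = 9 each, +1 to first 0
Round 3: Ashgrove=27 Fernhollow=28 Ironridge=26 → close Fernhollow (overflow 18)
  28÷2 = 14 each, +1 to first 0
Round 4: Ashgrove=41 Ironridge=40 → close Ashgrove (overflow 31)
  41÷1 = 41 each, +1 to first 0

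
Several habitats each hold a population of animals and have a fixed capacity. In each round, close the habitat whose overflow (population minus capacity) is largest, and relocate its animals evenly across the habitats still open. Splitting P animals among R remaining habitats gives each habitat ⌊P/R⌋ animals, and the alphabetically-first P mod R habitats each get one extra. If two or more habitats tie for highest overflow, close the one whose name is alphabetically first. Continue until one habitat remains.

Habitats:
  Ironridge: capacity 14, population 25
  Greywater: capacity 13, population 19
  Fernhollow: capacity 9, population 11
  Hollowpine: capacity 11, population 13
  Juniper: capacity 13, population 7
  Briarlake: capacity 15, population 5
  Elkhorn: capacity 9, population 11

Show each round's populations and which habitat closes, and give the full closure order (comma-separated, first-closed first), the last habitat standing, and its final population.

Closure order: Ironridge, Greywater, Elkhorn, Fernhollow, Hollowpine, Juniper
Last habitat: Briarlake with 91 animals

Round 1: Briarlake=5 Elkhorn=11 Fernhollow=11 Greywater=19 Hollowpine=13 Ironridge=25 Juniper=7 → close Ironridge (overflow 11)
  25÷6 = 4 each, +1 to first 1
Round 2: Briarlake=10 Elkhorn=15 Fernhollow=15 Greywater=23 Hollowpine=17 Juniper=11 → close Greywater (overflow 10)
  23÷5 = 4 each, +1 to first 3
Round 3: Briarlake=15 Elkhorn=20 Fernhollow=20 Hollowpine=21 Juniper=15 → close Elkhorn (overflow 11)
  20÷4 = 5 each, +1 to first 0
Round 4: Briarlake=20 Fernhollow=25 Hollowpine=26 Juniper=20 → close Fernhollow (overflow 16)
  25÷3 = 8 each, +1 to first 1
Round 5: Briarlake=29 Hollowpine=34 Juniper=28 → close Hollowpine (overflow 23)
  34÷2 = 17 each, +1 to first 0
Round 6: Briarlake=46 Juniper=45 → close Juniper (overflow 32)
  45÷1 = 45 each, +1 to first 0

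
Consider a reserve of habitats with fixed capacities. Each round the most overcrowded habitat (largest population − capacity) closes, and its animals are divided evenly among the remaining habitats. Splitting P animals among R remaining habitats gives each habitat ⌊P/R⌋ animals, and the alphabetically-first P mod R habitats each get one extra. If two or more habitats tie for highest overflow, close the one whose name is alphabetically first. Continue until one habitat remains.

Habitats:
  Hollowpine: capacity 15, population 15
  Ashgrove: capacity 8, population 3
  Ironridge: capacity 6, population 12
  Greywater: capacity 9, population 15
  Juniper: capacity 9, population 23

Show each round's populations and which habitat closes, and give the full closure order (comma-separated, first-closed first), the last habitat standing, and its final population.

Closure order: Juniper, Greywater, Ironridge, Hollowpine
Last habitat: Ashgrove with 68 animals

Round 1: Ashgrove=3 Greywater=15 Hollowpine=15 Ironridge=12 Juniper=23 → close Juniper (overflow 14)
  23÷4 = 5 each, +1 to first 3
Round 2: Ashgrove=9 Greywater=21 Hollowpine=21 Ironridge=17 → close Greywater (overflow 12)
  21÷3 = 7 each, +1 to first 0
Round 3: Ashgrove=16 Hollowpine=28 Ironridge=24 → close Ironridge (overflow 18)
  24÷2 = 12 each, +1 to first 0
Round 4: Ashgrove=28 Hollowpine=40 → close Hollowpine (overflow 25)
  40÷1 = 40 each, +1 to first 0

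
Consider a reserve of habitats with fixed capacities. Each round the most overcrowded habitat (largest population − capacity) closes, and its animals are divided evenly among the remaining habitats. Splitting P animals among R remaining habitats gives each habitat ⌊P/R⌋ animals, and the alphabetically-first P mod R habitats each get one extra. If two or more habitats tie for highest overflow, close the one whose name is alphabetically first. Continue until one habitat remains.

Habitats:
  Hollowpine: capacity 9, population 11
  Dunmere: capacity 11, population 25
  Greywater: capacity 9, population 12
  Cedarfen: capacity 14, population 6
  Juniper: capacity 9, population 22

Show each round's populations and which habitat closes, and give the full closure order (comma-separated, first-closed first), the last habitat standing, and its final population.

Round 1: Cedarfen=6 Dunmere=25 Greywater=12 Hollowpine=11 Juniper=22 → close Dunmere (overflow 14)
  25÷4 = 6 each, +1 to first 1
Round 2: Cedarfen=13 Greywater=18 Hollowpine=17 Juniper=28 → close Juniper (overflow 19)
  28÷3 = 9 each, +1 to first 1
Round 3: Cedarfen=23 Greywater=27 Hollowpine=26 → close Greywater (overflow 18)
  27÷2 = 13 each, +1 to first 1
Round 4: Cedarfen=37 Hollowpine=39 → close Hollowpine (overflow 30)
  39÷1 = 39 each, +1 to first 0

Closure order: Dunmere, Juniper, Greywater, Hollowpine
Last habitat: Cedarfen with 76 animals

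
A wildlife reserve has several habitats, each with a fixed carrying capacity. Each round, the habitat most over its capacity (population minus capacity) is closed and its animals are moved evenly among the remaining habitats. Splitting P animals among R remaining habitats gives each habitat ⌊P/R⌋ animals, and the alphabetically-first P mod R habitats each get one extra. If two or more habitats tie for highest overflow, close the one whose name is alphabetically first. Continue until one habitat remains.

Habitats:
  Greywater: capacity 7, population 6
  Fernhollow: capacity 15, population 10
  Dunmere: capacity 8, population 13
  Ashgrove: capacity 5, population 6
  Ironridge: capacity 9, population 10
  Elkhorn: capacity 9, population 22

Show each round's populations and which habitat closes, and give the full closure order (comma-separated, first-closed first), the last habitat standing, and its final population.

Round 1: Ashgrove=6 Dunmere=13 Elkhorn=22 Fernhollow=10 Greywater=6 Ironridge=10 → close Elkhorn (overflow 13)
  22÷5 = 4 each, +1 to first 2
Round 2: Ashgrove=11 Dunmere=18 Fernhollow=14 Greywater=10 Ironridge=14 → close Dunmere (overflow 10)
  18÷4 = 4 each, +1 to first 2
Round 3: Ashgrove=16 Fernhollow=19 Greywater=14 Ironridge=18 → close Ashgrove (overflow 11)
  16÷3 = 5 each, +1 to first 1
Round 4: Fernhollow=25 Greywater=19 Ironridge=23 → close Ironridge (overflow 14)
  23÷2 = 11 each, +1 to first 1
Round 5: Fernhollow=37 Greywater=30 → close Greywater (overflow 23)
  30÷1 = 30 each, +1 to first 0

Closure order: Elkhorn, Dunmere, Ashgrove, Ironridge, Greywater
Last habitat: Fernhollow with 67 animals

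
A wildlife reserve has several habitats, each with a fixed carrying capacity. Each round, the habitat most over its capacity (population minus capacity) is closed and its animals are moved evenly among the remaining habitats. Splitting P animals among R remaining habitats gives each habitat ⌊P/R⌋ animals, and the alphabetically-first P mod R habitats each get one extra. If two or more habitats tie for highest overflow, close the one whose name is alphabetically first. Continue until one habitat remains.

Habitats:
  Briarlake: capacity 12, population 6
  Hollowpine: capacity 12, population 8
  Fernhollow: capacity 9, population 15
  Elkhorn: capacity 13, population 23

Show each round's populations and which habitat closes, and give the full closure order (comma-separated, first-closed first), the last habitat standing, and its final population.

Round 1: Briarlake=6 Elkhorn=23 Fernhollow=15 Hollowpine=8 → close Elkhorn (overflow 10)
  23÷3 = 7 each, +1 to first 2
Round 2: Briarlake=14 Fernhollow=23 Hollowpine=15 → close Fernhollow (overflow 14)
  23÷2 = 11 each, +1 to first 1
Round 3: Briarlake=26 Hollowpine=26 → close Briarlake (overflow 14)
  26÷1 = 26 each, +1 to first 0

Closure order: Elkhorn, Fernhollow, Briarlake
Last habitat: Hollowpine with 52 animals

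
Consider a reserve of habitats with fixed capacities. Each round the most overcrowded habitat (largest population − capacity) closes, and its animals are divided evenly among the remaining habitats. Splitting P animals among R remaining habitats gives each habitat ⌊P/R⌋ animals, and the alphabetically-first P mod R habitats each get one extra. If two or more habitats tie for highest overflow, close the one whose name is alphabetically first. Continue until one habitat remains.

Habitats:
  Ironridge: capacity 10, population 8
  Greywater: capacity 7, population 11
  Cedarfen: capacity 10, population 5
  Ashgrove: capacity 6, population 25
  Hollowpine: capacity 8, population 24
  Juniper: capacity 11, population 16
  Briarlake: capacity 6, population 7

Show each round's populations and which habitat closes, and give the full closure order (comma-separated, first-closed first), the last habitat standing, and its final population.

Closure order: Ashgrove, Hollowpine, Greywater, Juniper, Briarlake, Ironridge
Last habitat: Cedarfen with 96 animals

Round 1: Ashgrove=25 Briarlake=7 Cedarfen=5 Greywater=11 Hollowpine=24 Ironridge=8 Juniper=16 → close Ashgrove (overflow 19)
  25÷6 = 4 each, +1 to first 1
Round 2: Briarlake=12 Cedarfen=9 Greywater=15 Hollowpine=28 Ironridge=12 Juniper=20 → close Hollowpine (overflow 20)
  28÷5 = 5 each, +1 to first 3
Round 3: Briarlake=18 Cedarfen=15 Greywater=21 Ironridge=17 Juniper=25 → close Greywater (overflow 14)
  21÷4 = 5 each, +1 to first 1
Round 4: Briarlake=24 Cedarfen=20 Ironridge=22 Juniper=30 → close Juniper (overflow 19)
  30÷3 = 10 each, +1 to first 0
Round 5: Briarlake=34 Cedarfen=30 Ironridge=32 → close Briarlake (overflow 28)
  34÷2 = 17 each, +1 to first 0
Round 6: Cedarfen=47 Ironridge=49 → close Ironridge (overflow 39)
  49÷1 = 49 each, +1 to first 0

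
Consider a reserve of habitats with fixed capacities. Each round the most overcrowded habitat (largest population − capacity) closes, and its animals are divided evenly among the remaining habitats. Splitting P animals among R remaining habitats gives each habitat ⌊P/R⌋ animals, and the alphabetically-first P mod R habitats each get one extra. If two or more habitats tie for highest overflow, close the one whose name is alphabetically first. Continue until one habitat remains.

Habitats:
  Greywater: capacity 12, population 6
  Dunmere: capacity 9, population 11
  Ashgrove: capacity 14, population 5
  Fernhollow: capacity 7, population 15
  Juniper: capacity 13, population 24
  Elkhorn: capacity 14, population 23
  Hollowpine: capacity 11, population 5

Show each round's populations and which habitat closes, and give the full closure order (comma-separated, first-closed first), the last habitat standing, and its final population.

Closure order: Juniper, Elkhorn, Fernhollow, Dunmere, Greywater, Hollowpine
Last habitat: Ashgrove with 89 animals

Round 1: Ashgrove=5 Dunmere=11 Elkhorn=23 Fernhollow=15 Greywater=6 Hollowpine=5 Juniper=24 → close Juniper (overflow 11)
  24÷6 = 4 each, +1 to first 0
Round 2: Ashgrove=9 Dunmere=15 Elkhorn=27 Fernhollow=19 Greywater=10 Hollowpine=9 → close Elkhorn (overflow 13)
  27÷5 = 5 each, +1 to first 2
Round 3: Ashgrove=15 Dunmere=21 Fernhollow=24 Greywater=15 Hollowpine=14 → close Fernhollow (overflow 17)
  24÷4 = 6 each, +1 to first 0
Round 4: Ashgrove=21 Dunmere=27 Greywater=21 Hollowpine=20 → close Dunmere (overflow 18)
  27÷3 = 9 each, +1 to first 0
Round 5: Ashgrove=30 Greywater=30 Hollowpine=29 → close Greywater (overflow 18)
  30÷2 = 15 each, +1 to first 0
Round 6: Ashgrove=45 Hollowpine=44 → close Hollowpine (overflow 33)
  44÷1 = 44 each, +1 to first 0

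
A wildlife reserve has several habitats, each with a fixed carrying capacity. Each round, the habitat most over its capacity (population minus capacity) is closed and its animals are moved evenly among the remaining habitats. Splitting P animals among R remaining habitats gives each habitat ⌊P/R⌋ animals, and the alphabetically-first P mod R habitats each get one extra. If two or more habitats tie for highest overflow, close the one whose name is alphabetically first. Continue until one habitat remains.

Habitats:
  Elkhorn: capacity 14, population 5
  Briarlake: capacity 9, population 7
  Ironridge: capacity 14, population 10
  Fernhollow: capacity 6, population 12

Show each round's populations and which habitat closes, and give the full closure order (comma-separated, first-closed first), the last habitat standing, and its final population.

Round 1: Briarlake=7 Elkhorn=5 Fernhollow=12 Ironridge=10 → close Fernhollow (overflow 6)
  12÷3 = 4 each, +1 to first 0
Round 2: Briarlake=11 Elkhorn=9 Ironridge=14 → close Briarlake (overflow 2)
  11÷2 = 5 each, +1 to first 1
Round 3: Elkhorn=15 Ironridge=19 → close Ironridge (overflow 5)
  19÷1 = 19 each, +1 to first 0

Closure order: Fernhollow, Briarlake, Ironridge
Last habitat: Elkhorn with 34 animals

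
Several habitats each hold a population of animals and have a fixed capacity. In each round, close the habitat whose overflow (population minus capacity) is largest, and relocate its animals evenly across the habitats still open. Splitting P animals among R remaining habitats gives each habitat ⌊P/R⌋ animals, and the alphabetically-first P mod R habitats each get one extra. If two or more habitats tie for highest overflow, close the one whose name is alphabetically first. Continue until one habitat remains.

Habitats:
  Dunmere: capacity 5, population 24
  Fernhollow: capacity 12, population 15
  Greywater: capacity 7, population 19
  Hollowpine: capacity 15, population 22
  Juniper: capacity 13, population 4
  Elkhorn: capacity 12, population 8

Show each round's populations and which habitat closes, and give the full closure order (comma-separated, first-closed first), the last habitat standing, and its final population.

Closure order: Dunmere, Greywater, Hollowpine, Fernhollow, Elkhorn
Last habitat: Juniper with 92 animals

Round 1: Dunmere=24 Elkhorn=8 Fernhollow=15 Greywater=19 Hollowpine=22 Juniper=4 → close Dunmere (overflow 19)
  24÷5 = 4 each, +1 to first 4
Round 2: Elkhorn=13 Fernhollow=20 Greywater=24 Hollowpine=27 Juniper=8 → close Greywater (overflow 17)
  24÷4 = 6 each, +1 to first 0
Round 3: Elkhorn=19 Fernhollow=26 Hollowpine=33 Juniper=14 → close Hollowpine (overflow 18)
  33÷3 = 11 each, +1 to first 0
Round 4: Elkhorn=30 Fernhollow=37 Juniper=25 → close Fernhollow (overflow 25)
  37÷2 = 18 each, +1 to first 1
Round 5: Elkhorn=49 Juniper=43 → close Elkhorn (overflow 37)
  49÷1 = 49 each, +1 to first 0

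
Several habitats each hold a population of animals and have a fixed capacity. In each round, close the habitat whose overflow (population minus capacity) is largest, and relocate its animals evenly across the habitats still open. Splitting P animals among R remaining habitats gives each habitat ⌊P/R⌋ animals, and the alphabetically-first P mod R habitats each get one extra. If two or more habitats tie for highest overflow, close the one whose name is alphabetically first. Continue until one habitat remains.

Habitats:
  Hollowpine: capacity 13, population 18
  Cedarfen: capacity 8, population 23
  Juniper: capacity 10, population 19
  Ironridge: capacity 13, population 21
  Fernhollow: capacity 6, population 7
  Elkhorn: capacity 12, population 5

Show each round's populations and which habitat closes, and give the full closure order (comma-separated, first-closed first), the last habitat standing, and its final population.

Round 1: Cedarfen=23 Elkhorn=5 Fernhollow=7 Hollowpine=18 Ironridge=21 Juniper=19 → close Cedarfen (overflow 15)
  23÷5 = 4 each, +1 to first 3
Round 2: Elkhorn=10 Fernhollow=12 Hollowpine=23 Ironridge=25 Juniper=23 → close Juniper (overflow 13)
  23÷4 = 5 each, +1 to first 3
Round 3: Elkhorn=16 Fernhollow=18 Hollowpine=29 Ironridge=30 → close Ironridge (overflow 17)
  30÷3 = 10 each, +1 to first 0
Round 4: Elkhorn=26 Fernhollow=28 Hollowpine=39 → close Hollowpine (overflow 26)
  39÷2 = 19 each, +1 to first 1
Round 5: Elkhorn=46 Fernhollow=47 → close Fernhollow (overflow 41)
  47÷1 = 47 each, +1 to first 0

Closure order: Cedarfen, Juniper, Ironridge, Hollowpine, Fernhollow
Last habitat: Elkhorn with 93 animals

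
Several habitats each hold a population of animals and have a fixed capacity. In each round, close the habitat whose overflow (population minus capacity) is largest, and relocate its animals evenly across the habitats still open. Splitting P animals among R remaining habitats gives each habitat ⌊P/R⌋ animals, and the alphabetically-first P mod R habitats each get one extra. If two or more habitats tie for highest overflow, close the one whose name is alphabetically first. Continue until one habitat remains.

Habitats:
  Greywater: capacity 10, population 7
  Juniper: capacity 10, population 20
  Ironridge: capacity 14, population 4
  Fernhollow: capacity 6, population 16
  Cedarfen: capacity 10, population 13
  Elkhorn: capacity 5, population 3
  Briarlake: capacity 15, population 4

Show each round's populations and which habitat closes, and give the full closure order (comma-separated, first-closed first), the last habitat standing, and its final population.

Round 1: Briarlake=4 Cedarfen=13 Elkhorn=3 Fernhollow=16 Greywater=7 Ironridge=4 Juniper=20 → close Fernhollow (overflow 10)
  16÷6 = 2 each, +1 to first 4
Round 2: Briarlake=7 Cedarfen=16 Elkhorn=6 Greywater=10 Ironridge=6 Juniper=22 → close Juniper (overflow 12)
  22÷5 = 4 each, +1 to first 2
Round 3: Briarlake=12 Cedarfen=21 Elkhorn=10 Greywater=14 Ironridge=10 → close Cedarfen (overflow 11)
  21÷4 = 5 each, +1 to first 1
Round 4: Briarlake=18 Elkhorn=15 Greywater=19 Ironridge=15 → close Elkhorn (overflow 10)
  15÷3 = 5 each, +1 to first 0
Round 5: Briarlake=23 Greywater=24 Ironridge=20 → close Greywater (overflow 14)
  24÷2 = 12 each, +1 to first 0
Round 6: Briarlake=35 Ironridge=32 → close Briarlake (overflow 20)
  35÷1 = 35 each, +1 to first 0

Closure order: Fernhollow, Juniper, Cedarfen, Elkhorn, Greywater, Briarlake
Last habitat: Ironridge with 67 animals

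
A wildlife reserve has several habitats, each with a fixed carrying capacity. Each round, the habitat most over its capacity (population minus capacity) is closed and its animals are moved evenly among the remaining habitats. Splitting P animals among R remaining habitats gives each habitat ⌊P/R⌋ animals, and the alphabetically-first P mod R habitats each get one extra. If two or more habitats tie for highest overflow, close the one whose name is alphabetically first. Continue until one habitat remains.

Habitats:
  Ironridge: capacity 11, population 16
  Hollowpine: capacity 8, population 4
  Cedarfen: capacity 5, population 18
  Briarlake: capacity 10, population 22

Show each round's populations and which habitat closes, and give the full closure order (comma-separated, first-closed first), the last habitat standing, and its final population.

Closure order: Cedarfen, Briarlake, Ironridge
Last habitat: Hollowpine with 60 animals

Round 1: Briarlake=22 Cedarfen=18 Hollowpine=4 Ironridge=16 → close Cedarfen (overflow 13)
  18÷3 = 6 each, +1 to first 0
Round 2: Briarlake=28 Hollowpine=10 Ironridge=22 → close Briarlake (overflow 18)
  28÷2 = 14 each, +1 to first 0
Round 3: Hollowpine=24 Ironridge=36 → close Ironridge (overflow 25)
  36÷1 = 36 each, +1 to first 0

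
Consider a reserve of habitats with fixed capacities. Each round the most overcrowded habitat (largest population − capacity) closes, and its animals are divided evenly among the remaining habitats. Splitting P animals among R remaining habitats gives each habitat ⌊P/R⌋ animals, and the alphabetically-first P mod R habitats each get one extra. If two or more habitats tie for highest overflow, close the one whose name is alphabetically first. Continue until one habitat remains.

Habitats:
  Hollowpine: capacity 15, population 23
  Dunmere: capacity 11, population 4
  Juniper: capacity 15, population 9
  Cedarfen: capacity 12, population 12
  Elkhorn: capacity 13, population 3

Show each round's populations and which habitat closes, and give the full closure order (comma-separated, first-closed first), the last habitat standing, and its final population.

Closure order: Hollowpine, Cedarfen, Dunmere, Juniper
Last habitat: Elkhorn with 51 animals

Round 1: Cedarfen=12 Dunmere=4 Elkhorn=3 Hollowpine=23 Juniper=9 → close Hollowpine (overflow 8)
  23÷4 = 5 each, +1 to first 3
Round 2: Cedarfen=18 Dunmere=10 Elkhorn=9 Juniper=14 → close Cedarfen (overflow 6)
  18÷3 = 6 each, +1 to first 0
Round 3: Dunmere=16 Elkhorn=15 Juniper=20 → close Dunmere (overflow 5)
  16÷2 = 8 each, +1 to first 0
Round 4: Elkhorn=23 Juniper=28 → close Juniper (overflow 13)
  28÷1 = 28 each, +1 to first 0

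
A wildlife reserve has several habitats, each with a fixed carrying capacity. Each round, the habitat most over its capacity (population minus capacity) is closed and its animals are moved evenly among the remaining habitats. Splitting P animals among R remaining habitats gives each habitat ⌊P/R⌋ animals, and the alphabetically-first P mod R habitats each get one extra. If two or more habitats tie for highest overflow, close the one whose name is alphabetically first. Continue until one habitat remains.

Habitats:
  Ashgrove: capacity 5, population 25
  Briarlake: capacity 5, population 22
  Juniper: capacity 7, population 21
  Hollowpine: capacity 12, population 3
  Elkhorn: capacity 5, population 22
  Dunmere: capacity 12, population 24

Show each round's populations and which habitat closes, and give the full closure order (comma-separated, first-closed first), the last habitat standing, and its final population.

Round 1: Ashgrove=25 Briarlake=22 Dunmere=24 Elkhorn=22 Hollowpine=3 Juniper=21 → close Ashgrove (overflow 20)
  25÷5 = 5 each, +1 to first 0
Round 2: Briarlake=27 Dunmere=29 Elkhorn=27 Hollowpine=8 Juniper=26 → close Briarlake (overflow 22)
  27÷4 = 6 each, +1 to first 3
Round 3: Dunmere=36 Elkhorn=34 Hollowpine=15 Juniper=32 → close Elkhorn (overflow 29)
  34÷3 = 11 each, +1 to first 1
Round 4: Dunmere=48 Hollowpine=26 Juniper=43 → close Dunmere (overflow 36)
  48÷2 = 24 each, +1 to first 0
Round 5: Hollowpine=50 Juniper=67 → close Juniper (overflow 60)
  67÷1 = 67 each, +1 to first 0

Closure order: Ashgrove, Briarlake, Elkhorn, Dunmere, Juniper
Last habitat: Hollowpine with 117 animals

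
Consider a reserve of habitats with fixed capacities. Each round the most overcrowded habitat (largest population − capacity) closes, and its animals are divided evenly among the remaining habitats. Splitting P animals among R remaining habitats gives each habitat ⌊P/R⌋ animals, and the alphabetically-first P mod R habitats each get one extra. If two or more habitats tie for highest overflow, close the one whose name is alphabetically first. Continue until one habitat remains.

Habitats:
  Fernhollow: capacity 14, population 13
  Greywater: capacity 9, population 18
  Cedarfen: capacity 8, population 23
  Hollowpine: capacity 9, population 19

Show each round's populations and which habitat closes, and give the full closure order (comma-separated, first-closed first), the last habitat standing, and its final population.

Round 1: Cedarfen=23 Fernhollow=13 Greywater=18 Hollowpine=19 → close Cedarfen (overflow 15)
  23÷3 = 7 each, +1 to first 2
Round 2: Fernhollow=21 Greywater=26 Hollowpine=26 → close Greywater (overflow 17)
  26÷2 = 13 each, +1 to first 0
Round 3: Fernhollow=34 Hollowpine=39 → close Hollowpine (overflow 30)
  39÷1 = 39 each, +1 to first 0

Closure order: Cedarfen, Greywater, Hollowpine
Last habitat: Fernhollow with 73 animals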